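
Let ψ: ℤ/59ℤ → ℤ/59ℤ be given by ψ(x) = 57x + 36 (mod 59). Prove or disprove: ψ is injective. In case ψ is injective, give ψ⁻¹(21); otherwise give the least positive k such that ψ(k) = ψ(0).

37

Recall: ψ is injective when ψ(s) = ψ(t) forces s = t.
If ψ(s) = ψ(t), then 57s ≡ 57t (mod 59). Because gcd(57, 59) = 1, we may cancel 57 to get s ≡ t (mod 59).
Thus ψ is injective.
We now compute 57⁻¹ mod 59 explicitly. Euclid's algorithm: 59 = 1·57 + 2, 57 = 28·2 + 1; back-substituting gives 1 = 29·57 − 28·59, so 57⁻¹ ≡ 29 (mod 59).
Since ψ is injective, we compute ψ⁻¹(21): solve 57x + 36 ≡ 21 (mod 59), i.e. 57x ≡ 44 (mod 59).
Multiplying by 57⁻¹ = 29 gives x ≡ 29·44 = 1276 = 21·59 + 37 ≡ 37 (mod 59).
Check: ψ(37) = 57·37 + 36 = 2145 = 36·59 + 21 ≡ 21 (mod 59).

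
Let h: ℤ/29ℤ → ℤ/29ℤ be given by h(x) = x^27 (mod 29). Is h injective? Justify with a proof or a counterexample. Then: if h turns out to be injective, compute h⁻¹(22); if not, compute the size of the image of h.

Since 29 is prime, the nonzero elements of ℤ/29ℤ form a cyclic group of order 28.
As gcd(27, 28) = 1, raising to the 27th power is a bijection on this group: if a^27 ≡ b^27 then (ab^{−1})^27 = 1, and the only element of order dividing gcd(27, 28) = 1 is 1, so a = b.
With h(0) = 0 this makes h injective on all of ℤ/29ℤ, hence bijective (finite equal-size domain and codomain). In particular h is injective.
Since h is injective, we find the preimage of 22. The inverse of x ↦ x^27 on (ℤ/29ℤ)^× is x ↦ x^27, because 27·27 = 729 = 26·28 + 1 ≡ 1 (mod 28) and x^{28} = 1 for x ≠ 0 (Fermat). So h⁻¹(22) = 22^27 mod 29.
Repeated squaring mod 29: 22^1 ≡ 22, 22^2 ≡ 22² = 484 ≡ 20, 22^4 ≡ 20² = 400 ≡ 23, 22^8 ≡ 23² = 529 ≡ 7, 22^16 ≡ 7² = 49 ≡ 20. Since 27 = 16 + 8 + 2 + 1, 22^27 ≡ 20·7·20·22: 20·7 = 140 ≡ 24, then 24·20 = 480 ≡ 16, then 16·22 = 352 ≡ 4. So 22^27 ≡ 4 (mod 29).
Hence h⁻¹(22) = 4.

4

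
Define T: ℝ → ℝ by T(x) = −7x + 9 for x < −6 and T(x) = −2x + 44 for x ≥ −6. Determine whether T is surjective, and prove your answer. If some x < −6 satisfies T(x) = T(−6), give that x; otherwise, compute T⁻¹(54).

-47/7

Both pieces are strictly decreasing (slopes −7 and −2), so each is injective on its own interval.
The left piece maps (−∞, −6) onto (51, ∞); the right piece maps [−6, ∞) onto (−∞, 56].
The union (51, ∞) ∪ (−∞, 56] covers ℝ, so T is surjective.
For the follow-up: the images overlap, so an x < −6 with T(x) = T(−6) exists. T(−6) = 56; solving −7x + 9 = 56 for x < −6 gives x = (56 − 9)/(−7) = −47/7.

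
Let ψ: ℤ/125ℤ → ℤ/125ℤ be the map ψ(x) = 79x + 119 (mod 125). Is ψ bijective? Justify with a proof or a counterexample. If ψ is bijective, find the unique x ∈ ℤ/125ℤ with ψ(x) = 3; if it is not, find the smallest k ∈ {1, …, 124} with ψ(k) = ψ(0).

46

If ψ(s) = ψ(t), then 79s ≡ 79t (mod 125). Because gcd(79, 125) = 1, we may cancel 79 to get s ≡ t (mod 125).
We now compute 79⁻¹ mod 125 explicitly. Euclid's algorithm: 125 = 1·79 + 46, 79 = 1·46 + 33, 46 = 1·33 + 13, 33 = 2·13 + 7, 13 = 1·7 + 6, 7 = 1·6 + 1; back-substituting gives 1 = 19·79 − 12·125, so 79⁻¹ ≡ 19 (mod 125).
Then y ↦ 19(y − 119) is a two-sided inverse to ψ, so every y ∈ ℤ/125ℤ has a preimage.
Therefore ψ is bijective.
Since ψ is bijective, we compute ψ⁻¹(3): solve 79x + 119 ≡ 3 (mod 125), i.e. 79x ≡ 9 (mod 125).
Multiplying by 79⁻¹ = 19 gives x ≡ 19·9 = 171 = 1·125 + 46 ≡ 46 (mod 125).
Check: ψ(46) = 79·46 + 119 = 3753 = 30·125 + 3 ≡ 3 (mod 125).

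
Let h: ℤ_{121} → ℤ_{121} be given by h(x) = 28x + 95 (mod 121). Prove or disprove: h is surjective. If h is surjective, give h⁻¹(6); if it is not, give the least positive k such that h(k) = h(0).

Since gcd(28, 121) = 1, 28 is invertible modulo 121. Euclid's algorithm: 121 = 4·28 + 9, 28 = 3·9 + 1; back-substituting gives 1 = 13·28 − 3·121, so 28⁻¹ ≡ 13 (mod 121).
For any y ∈ ℤ_{121}, x = 13(y − 95) mod 121 satisfies h(x) = 28·13(y − 95) + 95 ≡ y (since 28·13 ≡ 1 mod 121). So every y has a preimage.
Therefore h is surjective.
Since h is surjective, we compute h⁻¹(6): solve 28x + 95 ≡ 6 (mod 121), i.e. 28x ≡ 32 (mod 121).
Multiplying by 28⁻¹ = 13 gives x ≡ 13·32 = 416 = 3·121 + 53 ≡ 53 (mod 121).
Check: h(53) = 28·53 + 95 = 1579 = 13·121 + 6 ≡ 6 (mod 121).

53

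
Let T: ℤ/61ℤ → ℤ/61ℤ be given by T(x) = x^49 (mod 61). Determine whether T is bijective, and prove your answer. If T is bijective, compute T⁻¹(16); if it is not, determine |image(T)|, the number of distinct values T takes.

Since 61 is prime, the nonzero elements of ℤ/61ℤ form a cyclic group of order 60.
As gcd(49, 60) = 1, raising to the 49th power is a bijection on this group: if a^49 ≡ b^49 then (ab^{−1})^49 = 1, and the only element of order dividing gcd(49, 60) = 1 is 1, so a = b.
With T(0) = 0 this makes T injective on all of ℤ/61ℤ, hence bijective (finite equal-size domain and codomain). In particular T is bijective.
Since T is bijective, we find the preimage of 16. The inverse of x ↦ x^49 on (ℤ/61ℤ)^× is x ↦ x^49, because 49·49 = 2401 = 40·60 + 1 ≡ 1 (mod 60) and x^{60} = 1 for x ≠ 0 (Fermat). So T⁻¹(16) = 16^49 mod 61.
Repeated squaring mod 61: 16^1 ≡ 16, 16^2 ≡ 16² = 256 ≡ 12, 16^4 ≡ 12² = 144 ≡ 22, 16^8 ≡ 22² = 484 ≡ 57, 16^16 ≡ 57² = 3249 ≡ 16, 16^32 ≡ 16² = 256 ≡ 12. Since 49 = 32 + 16 + 1, 16^49 ≡ 12·16·16: 12·16 = 192 ≡ 9, then 9·16 = 144 ≡ 22. So 16^49 ≡ 22 (mod 61).
Hence T⁻¹(16) = 22.

22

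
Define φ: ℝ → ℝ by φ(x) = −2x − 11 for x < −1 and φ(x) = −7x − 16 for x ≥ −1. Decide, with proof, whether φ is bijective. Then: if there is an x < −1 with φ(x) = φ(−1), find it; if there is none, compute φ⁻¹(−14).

-2/7

Both pieces are strictly decreasing (slopes −2 and −7), so each is injective on its own interval.
The left piece maps (−∞, −1) onto (−9, ∞); the right piece maps [−1, ∞) onto (−∞, −9].
Since −9 = −9, the images partition ℝ: φ is injective and surjective, hence bijective.
Because the two images are disjoint, no x < −1 has φ(x) = φ(−1), so we compute φ⁻¹(−14): −14 lies in (−∞, −9], so solve −7x − 16 = −14: x = (−14 + 16)/(−7) = −2/7.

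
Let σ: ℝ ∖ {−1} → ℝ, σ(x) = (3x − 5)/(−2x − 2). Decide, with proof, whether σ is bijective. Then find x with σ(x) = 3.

If σ(x) = −3/2, cross-multiplying gives −2(3x − 5) = 3(−2x − 2), which simplifies to 10 = −6 — false.  So −3/2 has no preimage and σ is not surjective.
Therefore σ is not bijective.
Solving σ(x) = 3: cross-multiplying gives 3x − 5 = 3(−2x − 2), which rearranges to 9x = −1, so x = −1/9.

-1/9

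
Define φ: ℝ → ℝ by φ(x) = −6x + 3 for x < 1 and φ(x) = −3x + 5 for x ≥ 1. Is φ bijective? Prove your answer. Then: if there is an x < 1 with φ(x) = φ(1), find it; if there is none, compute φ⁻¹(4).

Both pieces are strictly decreasing (slopes −6 and −3), so each is injective on its own interval.
The left piece maps (−∞, 1) onto (−3, ∞); the right piece maps [1, ∞) onto (−∞, 2].
These images overlap. In particular φ(1) = 2 (right piece), and solving −6x + 3 = 2 on the left piece gives x = 1/6 < 1.
So φ(1/6) = φ(1) with 1/6 ≠ 1, and φ is not injective, hence not bijective. This x = 1/6 is the requested value below 1.

1/6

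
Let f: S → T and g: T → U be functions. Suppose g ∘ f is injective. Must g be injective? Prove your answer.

not injective

No. Take S = {0}, T = {0, 1}, U = {0, 1}, f(a) = a for each a ∈ S, and g(b) = 0 if b ∈ {0, 1} else g(b) = b.
Then g ∘ f = f is injective (S ⊂ T and f is the inclusion), but g(0) = g(1) = 0 with 0 ≠ 1, so g is not injective.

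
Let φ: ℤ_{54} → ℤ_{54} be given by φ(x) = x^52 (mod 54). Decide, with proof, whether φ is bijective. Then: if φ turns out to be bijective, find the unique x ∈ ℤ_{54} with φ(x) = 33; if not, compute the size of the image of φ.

20

φ(0) = 0^52 = 0.
φ(6): Repeated squaring mod 54: 6^1 ≡ 6, 6^2 ≡ 6² = 36, 6^4 ≡ 36² = 1296 ≡ 0, 6^8 ≡ 0² = 0, 6^16 ≡ 0² = 0, 6^32 ≡ 0² = 0. Since 52 = 32 + 16 + 4, 6^52 ≡ 0·0·0: 0·0 = 0, then 0·0 = 0. So 6^52 ≡ 0 (mod 54).
So φ(0) = φ(6) = 0 while 0 ≠ 6, hence φ is not injective, hence not bijective.
Since φ is not bijective, we determine |image(φ)|. Computing x^52 mod 54 for each x (by repeated squaring, reducing mod 54 at every step), the values φ(0), φ(1), …, φ(53) are: 0, 1, 34, 27, 22, 13, 0, 43, 46, 27, 10, 25, 0, 31, 4, 27, 52, 37, 0, 19, 16, 27, 40, 49, 0, 7, 28, 27, 28, 7, 0, 49, 40, 27, 16, 19, 0, 37, 52, 27, 4, 31, 0, 25, 10, 27, 46, 43, 0, 13, 22, 27, 34, 1.
The distinct values are {0, 1, 4, 7, 10, 13, 16, 19, 22, 25, 27, 28, 31, 34, 37, 40, 43, 46, 49, 52}; there are 20 of them.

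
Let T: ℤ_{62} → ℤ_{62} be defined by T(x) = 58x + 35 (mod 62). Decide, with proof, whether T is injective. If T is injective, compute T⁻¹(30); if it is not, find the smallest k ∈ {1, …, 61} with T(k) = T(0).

Recall: injectivity means: for all u, v in the domain, T(u) = T(v) implies u = v.
We have gcd(58, 62) = 2 > 1. Taking u = 0 and v = 31: T(0) = 35 and T(31) = 58·31 + 35 = 1833 ≡ 35 (mod 62).
So T(0) = T(31) while 0 ≠ 31, hence T is not injective.
Since T is not injective, we find the least positive k with T(k) = T(0): this means 58k ≡ 0 (mod 62), i.e. 62 ∣ 58k. Since gcd(58, 62) = 2, dividing through by 2 this holds exactly when 31 ∣ 29k, and as gcd(29, 31) = 1, exactly when 31 ∣ k.
The smallest positive such k is 31.

31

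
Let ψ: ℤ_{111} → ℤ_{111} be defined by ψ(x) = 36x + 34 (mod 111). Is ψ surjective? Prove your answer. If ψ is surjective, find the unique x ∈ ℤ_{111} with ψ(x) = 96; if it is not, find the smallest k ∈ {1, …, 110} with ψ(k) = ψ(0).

Recall that surjectivity means every element of the codomain has a preimage under ψ.
Since gcd(36, 111) = 3, we have 36x ≡ 0 (mod 3) for all x, so ψ(x) ≡ 1 (mod 3).
But 0 ≢ 1 (mod 3), so 0 ∈ ℤ_{111} has no preimage. So ψ is not surjective.
Since ψ is not surjective, we find the least positive k with ψ(k) = ψ(0): this means 36k ≡ 0 (mod 111), i.e. 111 ∣ 36k. Since gcd(36, 111) = 3, dividing through by 3 this holds exactly when 37 ∣ 12k, and as gcd(12, 37) = 1, exactly when 37 ∣ k.
The smallest positive such k is 37.

37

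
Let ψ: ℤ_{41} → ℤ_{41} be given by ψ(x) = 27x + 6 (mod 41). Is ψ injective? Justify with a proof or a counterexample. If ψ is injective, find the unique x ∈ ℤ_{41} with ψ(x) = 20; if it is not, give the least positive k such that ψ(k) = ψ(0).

40

By definition, ψ is injective if ψ(u) = ψ(v) implies u = v.
Suppose ψ(u) = ψ(v) in ℤ_{41}. Then 27u + 6 ≡ 27v + 6 (mod 41), thus 27(u − v) ≡ 0 (mod 41).
Since gcd(27, 41) = 1, 27 is invertible modulo 41, hence u − v ≡ 0 (mod 41), i.e. u = v.
Hence ψ is injective.
We now compute 27⁻¹ mod 41 explicitly. Euclid's algorithm: 41 = 1·27 + 14, 27 = 1·14 + 13, 14 = 1·13 + 1; back-substituting gives 1 = 38·27 − 25·41, so 27⁻¹ ≡ 38 (mod 41).
Since ψ is injective, we find ψ⁻¹(20): we need 27x ≡ 20 − 6 ≡ 14 (mod 41). Using 27⁻¹ = 38: x ≡ 38·14 = 532 = 12·41 + 40, so x = 40.
Check: ψ(40) = 27·40 + 6 = 1086 = 26·41 + 20 ≡ 20 (mod 41).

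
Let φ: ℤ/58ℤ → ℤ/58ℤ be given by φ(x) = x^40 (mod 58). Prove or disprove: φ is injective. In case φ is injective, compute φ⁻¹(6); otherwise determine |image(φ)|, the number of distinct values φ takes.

16

φ(3): Repeated squaring mod 58: 3^1 ≡ 3, 3^2 ≡ 3² = 9, 3^4 ≡ 9² = 81 ≡ 23, 3^8 ≡ 23² = 529 ≡ 7, 3^16 ≡ 7² = 49, 3^32 ≡ 49² = 2401 ≡ 23. Since 40 = 32 + 8, 3^40 ≡ 23·7: 23·7 = 161 ≡ 45. So 3^40 ≡ 45 (mod 58).
φ(7): Repeated squaring mod 58: 7^1 ≡ 7, 7^2 ≡ 7² = 49, 7^4 ≡ 49² = 2401 ≡ 23, 7^8 ≡ 23² = 529 ≡ 7, 7^16 ≡ 7² = 49, 7^32 ≡ 49² = 2401 ≡ 23. Since 40 = 32 + 8, 7^40 ≡ 23·7: 23·7 = 161 ≡ 45. So 7^40 ≡ 45 (mod 58).
So φ(3) = φ(7) = 45 while 3 ≠ 7, so φ is not injective.
Since φ is not injective, we determine |image(φ)|. Computing x^40 mod 58 for each x (by repeated squaring, reducing mod 58 at every step), the values φ(0), φ(1), …, φ(57) are: 0, 1, 36, 45, 20, 7, 54, 45, 24, 53, 20, 23, 30, 23, 54, 25, 52, 1, 52, 49, 24, 53, 16, 25, 36, 49, 16, 7, 30, 29, 30, 7, 16, 49, 36, 25, 16, 53, 24, 49, 52, 1, 52, 25, 54, 23, 30, 23, 20, 53, 24, 45, 54, 7, 20, 45, 36, 1.
The distinct values are {0, 1, 7, 16, 20, 23, 24, 25, 29, 30, 36, 45, 49, 52, 53, 54}; there are 16 of them.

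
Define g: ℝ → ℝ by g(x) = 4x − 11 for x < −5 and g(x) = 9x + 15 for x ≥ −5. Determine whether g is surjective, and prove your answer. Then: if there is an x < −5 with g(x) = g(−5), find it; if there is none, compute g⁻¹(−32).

Both pieces are strictly increasing (slopes 4 and 9), so each is injective on its own interval.
The left piece maps (−∞, −5) onto (−∞, −31); the right piece maps [−5, ∞) onto [−30, ∞).
The union (−∞, −31) ∪ [−30, ∞) omits the interval between −31 and −30; in particular −31 has no preimage. So g is not surjective.
Because the two images are disjoint, no x < −5 has g(x) = g(−5), so we compute g⁻¹(−32): −32 lies in (−∞, −31), so solve 4x − 11 = −32: x = (−32 + 11)/4 = −21/4.

-21/4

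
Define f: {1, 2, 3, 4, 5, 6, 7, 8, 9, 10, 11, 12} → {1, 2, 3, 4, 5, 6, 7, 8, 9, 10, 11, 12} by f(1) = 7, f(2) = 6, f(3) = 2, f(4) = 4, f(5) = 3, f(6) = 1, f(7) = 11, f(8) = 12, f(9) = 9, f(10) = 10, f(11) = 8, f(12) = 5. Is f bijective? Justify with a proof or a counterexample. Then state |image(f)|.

12

The values 7, 6, 2, 4, 3, 1, 11, 12, 9, 10, 8, 5 are a permutation of {1, 2, 3, 4, 5, 6, 7, 8, 9, 10, 11, 12}: each element appears exactly once.
So f is injective and surjective, hence bijective.
The image of f is {1, 2, 3, 4, 5, 6, 7, 8, 9, 10, 11, 12}, which has 12 elements.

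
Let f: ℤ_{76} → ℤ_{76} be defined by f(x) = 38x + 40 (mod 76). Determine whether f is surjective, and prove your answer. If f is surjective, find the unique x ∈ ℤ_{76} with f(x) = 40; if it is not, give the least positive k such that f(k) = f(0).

Since gcd(38, 76) = 38, we have 38x ≡ 0 (mod 38) for all x, so f(x) ≡ 2 (mod 38).
But 0 ≢ 2 (mod 38), so 0 ∈ ℤ_{76} has no preimage. Thus f is not surjective.
Since f is not surjective, we find the least positive k with f(k) = f(0): this means 38k ≡ 0 (mod 76), i.e. 76 ∣ 38k. Since gcd(38, 76) = 38, dividing through by 38 this holds exactly when 2 ∣ k.
The smallest positive such k is 2.

2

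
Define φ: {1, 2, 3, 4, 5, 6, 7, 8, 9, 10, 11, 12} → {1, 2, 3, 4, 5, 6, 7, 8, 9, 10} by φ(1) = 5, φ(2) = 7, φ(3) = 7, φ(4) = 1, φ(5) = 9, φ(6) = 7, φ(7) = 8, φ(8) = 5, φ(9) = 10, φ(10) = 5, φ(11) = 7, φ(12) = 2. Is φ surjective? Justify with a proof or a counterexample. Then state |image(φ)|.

7

No element maps to 3, so φ is not surjective.
The image of φ is {1, 2, 5, 7, 8, 9, 10}, which has 7 elements.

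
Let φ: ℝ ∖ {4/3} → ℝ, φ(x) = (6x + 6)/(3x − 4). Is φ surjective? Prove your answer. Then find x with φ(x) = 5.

If φ(x) = 2, cross-multiplying gives 3(6x + 6) = 6(3x − 4), which simplifies to 18 = −24 — false.  So 2 has no preimage and φ is not surjective.
Solving φ(x) = 5: cross-multiplying gives 6x + 6 = 5(3x − 4), which rearranges to −9x = −26, so x = 26/9.

26/9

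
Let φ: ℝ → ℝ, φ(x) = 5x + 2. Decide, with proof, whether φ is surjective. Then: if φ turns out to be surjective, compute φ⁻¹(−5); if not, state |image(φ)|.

-7/5

For any y ∈ ℝ, x = (y − 2)/5 satisfies φ(x) = y.
Hence φ is surjective.
Since φ is surjective, we compute φ⁻¹(−5) = (−5 − 2)/5 = −7/5.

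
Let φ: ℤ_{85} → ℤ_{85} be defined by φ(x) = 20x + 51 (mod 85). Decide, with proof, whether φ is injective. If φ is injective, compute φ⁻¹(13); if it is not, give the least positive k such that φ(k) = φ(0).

We have gcd(20, 85) = 5 > 1. Taking a = 0 and b = 17: φ(0) = 51 and φ(17) = 20·17 + 51 = 391 ≡ 51 (mod 85).
So φ(0) = φ(17) while 0 ≠ 17, so φ is not injective.
Since φ is not injective, we find the least positive k with φ(k) = φ(0): this means 20k ≡ 0 (mod 85), i.e. 85 ∣ 20k. Since gcd(20, 85) = 5, dividing through by 5 this holds exactly when 17 ∣ 4k, and as gcd(4, 17) = 1, exactly when 17 ∣ k.
The smallest positive such k is 17.

17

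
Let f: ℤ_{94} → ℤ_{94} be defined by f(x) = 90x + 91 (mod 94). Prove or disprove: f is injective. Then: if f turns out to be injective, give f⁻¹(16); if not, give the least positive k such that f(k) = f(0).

47

We have gcd(90, 94) = 2 > 1. Taking x_1 = 0 and x_2 = 47: f(0) = 91 and f(47) = 90·47 + 91 = 4321 ≡ 91 (mod 94).
So f(0) = f(47) while 0 ≠ 47, therefore f is not injective.
Since f is not injective, we find the least positive k with f(k) = f(0): this means 90k ≡ 0 (mod 94), i.e. 94 ∣ 90k. Since gcd(90, 94) = 2, dividing through by 2 this holds exactly when 47 ∣ 45k, and as gcd(45, 47) = 1, exactly when 47 ∣ k.
The smallest positive such k is 47.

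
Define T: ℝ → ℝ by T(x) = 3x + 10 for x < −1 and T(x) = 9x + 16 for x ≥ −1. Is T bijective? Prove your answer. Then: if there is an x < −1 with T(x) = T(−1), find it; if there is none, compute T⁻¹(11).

-5/9

Both pieces are strictly increasing (slopes 3 and 9), so each is injective on its own interval.
The left piece maps (−∞, −1) onto (−∞, 7); the right piece maps [−1, ∞) onto [7, ∞).
Since 7 = 7, the images partition ℝ: T is injective and surjective, hence bijective.
Because the two images are disjoint, no x < −1 has T(x) = T(−1), so we compute T⁻¹(11): 11 lies in [7, ∞), so solve 9x + 16 = 11: x = (11 − 16)/9 = −5/9.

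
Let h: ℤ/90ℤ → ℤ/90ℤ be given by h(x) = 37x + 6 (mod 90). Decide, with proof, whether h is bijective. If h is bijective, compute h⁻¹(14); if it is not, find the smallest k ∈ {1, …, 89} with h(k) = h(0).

44

If h(a) = h(b), then 37a ≡ 37b (mod 90). Because gcd(37, 90) = 1, we may cancel 37 to get a ≡ b (mod 90).
We now compute 37⁻¹ mod 90 explicitly. Euclid's algorithm: 90 = 2·37 + 16, 37 = 2·16 + 5, 16 = 3·5 + 1; back-substituting gives 1 = 73·37 − 30·90, so 37⁻¹ ≡ 73 (mod 90).
For any y ∈ ℤ/90ℤ, x = 73(y − 6) mod 90 satisfies h(x) = 37·73(y − 6) + 6 ≡ y (since 37·73 ≡ 1 mod 90). So every y has a preimage.
Hence h is bijective.
Since h is bijective, we find h⁻¹(14): we need 37x ≡ 14 − 6 ≡ 8 (mod 90). Using 37⁻¹ = 73: x ≡ 73·8 = 584 = 6·90 + 44, so x = 44.
Check: h(44) = 37·44 + 6 = 1634 = 18·90 + 14 ≡ 14 (mod 90).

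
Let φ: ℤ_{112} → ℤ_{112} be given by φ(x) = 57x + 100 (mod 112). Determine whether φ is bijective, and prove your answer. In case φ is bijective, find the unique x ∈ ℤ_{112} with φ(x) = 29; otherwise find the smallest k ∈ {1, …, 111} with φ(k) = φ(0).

If φ(s) = φ(t), then 57s ≡ 57t (mod 112). Because gcd(57, 112) = 1, we may cancel 57 to get s ≡ t (mod 112).
We now compute 57⁻¹ mod 112 explicitly. Euclid's algorithm: 112 = 1·57 + 55, 57 = 1·55 + 2, 55 = 27·2 + 1; back-substituting gives 1 = 57·57 − 29·112, so 57⁻¹ ≡ 57 (mod 112).
For any y ∈ ℤ_{112}, x = 57(y − 100) mod 112 satisfies φ(x) = 57·57(y − 100) + 100 ≡ y (since 57·57 ≡ 1 mod 112). So every y has a preimage.
Hence φ is bijective.
Since φ is bijective, we find φ⁻¹(29): we need 57x ≡ 29 − 100 ≡ 41 (mod 112). Using 57⁻¹ = 57: x ≡ 57·41 = 2337 = 20·112 + 97, so x = 97.
Check: φ(97) = 57·97 + 100 = 5629 = 50·112 + 29 ≡ 29 (mod 112).

97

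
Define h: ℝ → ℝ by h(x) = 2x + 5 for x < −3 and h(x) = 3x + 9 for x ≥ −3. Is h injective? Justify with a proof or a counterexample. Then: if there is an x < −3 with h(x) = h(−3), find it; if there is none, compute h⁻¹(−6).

-11/2

Both pieces are strictly increasing (slopes 2 and 3), so each is injective on its own interval.
The left piece maps (−∞, −3) onto (−∞, −1); the right piece maps [−3, ∞) onto [0, ∞).
These images are disjoint, so no value is attained by both pieces. So h is injective.
Because the two images are disjoint, no x < −3 has h(x) = h(−3), so we compute h⁻¹(−6): −6 lies in (−∞, −1), so solve 2x + 5 = −6: x = (−6 − 5)/2 = −11/2.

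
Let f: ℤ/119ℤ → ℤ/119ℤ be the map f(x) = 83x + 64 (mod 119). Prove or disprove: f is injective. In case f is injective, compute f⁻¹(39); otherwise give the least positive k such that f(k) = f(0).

4

Suppose f(s) = f(t) in ℤ/119ℤ. Then 83s + 64 ≡ 83t + 64 (mod 119), thus 83(s − t) ≡ 0 (mod 119).
Since gcd(83, 119) = 1, 83 is invertible modulo 119, so s − t ≡ 0 (mod 119), i.e. s = t.
So f is injective.
We now compute 83⁻¹ mod 119 explicitly. Euclid's algorithm: 119 = 1·83 + 36, 83 = 2·36 + 11, 36 = 3·11 + 3, 11 = 3·3 + 2, 3 = 1·2 + 1; back-substituting gives 1 = 76·83 − 53·119, so 83⁻¹ ≡ 76 (mod 119).
Since f is injective, we compute f⁻¹(39): solve 83x + 64 ≡ 39 (mod 119), i.e. 83x ≡ 94 (mod 119).
Multiplying by 83⁻¹ = 76 gives x ≡ 76·94 = 7144 = 60·119 + 4 ≡ 4 (mod 119).
Check: f(4) = 83·4 + 64 = 396 = 3·119 + 39 ≡ 39 (mod 119).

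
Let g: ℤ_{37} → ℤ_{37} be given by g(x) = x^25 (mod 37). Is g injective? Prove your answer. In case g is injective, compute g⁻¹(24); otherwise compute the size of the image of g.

18

Since 37 is prime, the nonzero elements of ℤ_{37} form a cyclic group of order 36.
As gcd(25, 36) = 1, raising to the 25th power is a bijection on this group: if u^25 ≡ v^25 then (uv^{−1})^25 = 1, and the only element of order dividing gcd(25, 36) = 1 is 1, so u = v.
With g(0) = 0 this makes g injective on all of ℤ_{37}, hence bijective (finite equal-size domain and codomain). In particular g is injective.
Since g is injective, we find the preimage of 24. The inverse of x ↦ x^25 on (ℤ_{37})^× is x ↦ x^13, because 25·13 = 325 = 9·36 + 1 ≡ 1 (mod 36) and x^{36} = 1 for x ≠ 0 (Fermat). So g⁻¹(24) = 24^13 mod 37.
Repeated squaring mod 37: 24^1 ≡ 24, 24^2 ≡ 24² = 576 ≡ 21, 24^4 ≡ 21² = 441 ≡ 34, 24^8 ≡ 34² = 1156 ≡ 9. Since 13 = 8 + 4 + 1, 24^13 ≡ 9·34·24: 9·34 = 306 ≡ 10, then 10·24 = 240 ≡ 18. So 24^13 ≡ 18 (mod 37).
Hence g⁻¹(24) = 18.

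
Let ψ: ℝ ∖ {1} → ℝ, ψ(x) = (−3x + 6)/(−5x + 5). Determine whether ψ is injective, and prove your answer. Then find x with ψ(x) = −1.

Suppose ψ(u) = ψ(v). Cross-multiplying: (−3u + 6)(−5v + 5) = (−3v + 6)(−5u + 5).
Expanding both sides and cancelling the symmetric terms leaves 15·(u − v) = 0. Since 15 ≠ 0, u = v. Hence ψ is injective.
Solving ψ(x) = −1: cross-multiplying gives −3x + 6 = −1(−5x + 5), which rearranges to −8x = −11, so x = 11/8.

11/8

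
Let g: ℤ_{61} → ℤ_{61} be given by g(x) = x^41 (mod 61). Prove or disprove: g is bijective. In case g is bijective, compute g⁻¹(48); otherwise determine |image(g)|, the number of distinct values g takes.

Since 61 is prime, the nonzero elements of ℤ_{61} form a cyclic group of order 60.
As gcd(41, 60) = 1, raising to the 41st power is a bijection on this group: if x_1^41 ≡ x_2^41 then (x_1x_2^{−1})^41 = 1, and the only element of order dividing gcd(41, 60) = 1 is 1, so x_1 = x_2.
With g(0) = 0 this makes g injective on all of ℤ_{61}, hence bijective (finite equal-size domain and codomain). In particular g is bijective.
Since g is bijective, we find the preimage of 48. The inverse of x ↦ x^41 on (ℤ_{61})^× is x ↦ x^41, because 41·41 = 1681 = 28·60 + 1 ≡ 1 (mod 60) and x^{60} = 1 for x ≠ 0 (Fermat). So g⁻¹(48) = 48^41 mod 61.
Repeated squaring mod 61: 48^1 ≡ 48, 48^2 ≡ 48² = 2304 ≡ 47, 48^4 ≡ 47² = 2209 ≡ 13, 48^8 ≡ 13² = 169 ≡ 47, 48^16 ≡ 47² = 2209 ≡ 13, 48^32 ≡ 13² = 169 ≡ 47. Since 41 = 32 + 8 + 1, 48^41 ≡ 47·47·48: 47·47 = 2209 ≡ 13, then 13·48 = 624 ≡ 14. So 48^41 ≡ 14 (mod 61).
Hence g⁻¹(48) = 14.

14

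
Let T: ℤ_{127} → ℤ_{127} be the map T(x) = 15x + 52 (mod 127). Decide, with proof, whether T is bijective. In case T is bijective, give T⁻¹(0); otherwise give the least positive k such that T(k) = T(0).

Suppose T(s) = T(t) in ℤ_{127}. Then 15s + 52 ≡ 15t + 52 (mod 127), thus 15(s − t) ≡ 0 (mod 127).
Since gcd(15, 127) = 1, 15 is invertible modulo 127, so s − t ≡ 0 (mod 127), i.e. s = t.
We now compute 15⁻¹ mod 127 explicitly. Euclid's algorithm: 127 = 8·15 + 7, 15 = 2·7 + 1; back-substituting gives 1 = 17·15 − 2·127, so 15⁻¹ ≡ 17 (mod 127).
Then y ↦ 17(y − 52) is a two-sided inverse to T, so every y ∈ ℤ_{127} has a preimage.
Thus T is bijective.
Since T is bijective, we compute T⁻¹(0): solve 15x + 52 ≡ 0 (mod 127), i.e. 15x ≡ 75 (mod 127).
Multiplying by 15⁻¹ = 17 gives x ≡ 17·75 = 1275 = 10·127 + 5 ≡ 5 (mod 127).
Check: T(5) = 15·5 + 52 = 127 = 1·127 + 0 ≡ 0 (mod 127).

5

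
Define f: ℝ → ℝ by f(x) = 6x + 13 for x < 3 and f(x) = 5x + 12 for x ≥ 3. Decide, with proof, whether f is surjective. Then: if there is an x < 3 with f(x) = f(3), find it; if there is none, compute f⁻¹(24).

Both pieces are strictly increasing (slopes 6 and 5), so each is injective on its own interval.
The left piece maps (−∞, 3) onto (−∞, 31); the right piece maps [3, ∞) onto [27, ∞).
The union (−∞, 31) ∪ [27, ∞) covers ℝ, so f is surjective.
For the follow-up: the images overlap, so an x < 3 with f(x) = f(3) exists. f(3) = 27; solving 6x + 13 = 27 for x < 3 gives x = (27 − 13)/6 = 7/3.

7/3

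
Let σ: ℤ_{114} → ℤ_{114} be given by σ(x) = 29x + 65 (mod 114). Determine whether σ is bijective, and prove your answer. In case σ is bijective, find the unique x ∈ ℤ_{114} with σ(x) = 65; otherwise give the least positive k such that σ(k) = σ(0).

0

If σ(x_1) = σ(x_2), then 29x_1 ≡ 29x_2 (mod 114). Because gcd(29, 114) = 1, we may cancel 29 to get x_1 ≡ x_2 (mod 114).
We now compute 29⁻¹ mod 114 explicitly. Euclid's algorithm: 114 = 3·29 + 27, 29 = 1·27 + 2, 27 = 13·2 + 1; back-substituting gives 1 = 59·29 − 15·114, so 29⁻¹ ≡ 59 (mod 114).
For any y ∈ ℤ_{114}, x = 59(y − 65) mod 114 satisfies σ(x) = 29·59(y − 65) + 65 ≡ y (since 29·59 ≡ 1 mod 114). So every y has a preimage.
Thus σ is bijective.
Since σ is bijective, we find σ⁻¹(65): we need 29x ≡ 65 − 65 ≡ 0 (mod 114). Using 29⁻¹ = 59: x ≡ 59·0 = 0, so x = 0.
Check: σ(0) = 29·0 + 65 = 65 ≡ 65 (mod 114).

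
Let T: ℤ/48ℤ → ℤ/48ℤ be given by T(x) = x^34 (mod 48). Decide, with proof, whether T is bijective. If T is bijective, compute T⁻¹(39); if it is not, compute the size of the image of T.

6

T(2): Repeated squaring mod 48: 2^1 ≡ 2, 2^2 ≡ 2² = 4, 2^4 ≡ 4² = 16, 2^8 ≡ 16² = 256 ≡ 16, 2^16 ≡ 16² = 256 ≡ 16, 2^32 ≡ 16² = 256 ≡ 16. Since 34 = 32 + 2, 2^34 ≡ 16·4: 16·4 = 64 ≡ 16. So 2^34 ≡ 16 (mod 48).
T(4): Repeated squaring mod 48: 4^1 ≡ 4, 4^2 ≡ 4² = 16, 4^4 ≡ 16² = 256 ≡ 16, 4^8 ≡ 16² = 256 ≡ 16, 4^16 ≡ 16² = 256 ≡ 16, 4^32 ≡ 16² = 256 ≡ 16. Since 34 = 32 + 2, 4^34 ≡ 16·16: 16·16 = 256 ≡ 16. So 4^34 ≡ 16 (mod 48).
So T(2) = T(4) = 16 while 2 ≠ 4, therefore T is not injective, hence not bijective.
Since T is not bijective, we determine |image(T)|. Computing x^34 mod 48 for each x (by repeated squaring, reducing mod 48 at every step), the values T(0), T(1), …, T(47) are: 0, 1, 16, 9, 16, 25, 0, 1, 16, 33, 16, 25, 0, 25, 16, 33, 16, 1, 0, 25, 16, 9, 16, 1, 0, 1, 16, 9, 16, 25, 0, 1, 16, 33, 16, 25, 0, 25, 16, 33, 16, 1, 0, 25, 16, 9, 16, 1.
The distinct values are {0, 1, 9, 16, 25, 33}; there are 6 of them.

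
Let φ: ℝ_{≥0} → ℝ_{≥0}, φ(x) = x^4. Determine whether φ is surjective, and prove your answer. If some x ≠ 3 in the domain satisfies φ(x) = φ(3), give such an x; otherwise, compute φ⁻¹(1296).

6

For any y ∈ ℝ_{≥0}, x = y^{1/4} ∈ ℝ_{≥0} gives φ(x) = y, so φ is surjective.
Since x ↦ x^4 is strictly increasing on ℝ_{≥0}, it is injective there, so no x ≠ 3 in the domain has φ(x) = φ(3). We therefore compute φ⁻¹(1296) = 1296^{1/4} = 6 (indeed 6^4 = 1296).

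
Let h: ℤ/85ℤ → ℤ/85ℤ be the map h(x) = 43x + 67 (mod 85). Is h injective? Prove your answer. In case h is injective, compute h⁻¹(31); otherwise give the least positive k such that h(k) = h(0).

Recall that injectivity means: for all x_1, x_2 in the domain, h(x_1) = h(x_2) implies x_1 = x_2.
If h(x_1) = h(x_2), then 43x_1 ≡ 43x_2 (mod 85). Because gcd(43, 85) = 1, we may cancel 43 to get x_1 ≡ x_2 (mod 85).
So h is injective.
We now compute 43⁻¹ mod 85 explicitly. Euclid's algorithm: 85 = 1·43 + 42, 43 = 1·42 + 1; back-substituting gives 1 = 2·43 − 1·85, so 43⁻¹ ≡ 2 (mod 85).
Since h is injective, we find h⁻¹(31): we need 43x ≡ 31 − 67 ≡ 49 (mod 85). Using 43⁻¹ = 2: x ≡ 2·49 = 98 = 1·85 + 13, so x = 13.
Check: h(13) = 43·13 + 67 = 626 = 7·85 + 31 ≡ 31 (mod 85).

13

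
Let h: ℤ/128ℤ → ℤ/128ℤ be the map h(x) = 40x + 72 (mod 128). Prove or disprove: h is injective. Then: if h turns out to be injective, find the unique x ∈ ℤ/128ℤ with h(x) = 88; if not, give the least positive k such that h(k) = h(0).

We have gcd(40, 128) = 8 > 1. Taking s = 0 and t = 16: h(0) = 72 and h(16) = 40·16 + 72 = 712 ≡ 72 (mod 128).
So h(0) = h(16) while 0 ≠ 16, so h is not injective.
Since h is not injective, we find the least positive k with h(k) = h(0): this means 40k ≡ 0 (mod 128), i.e. 128 ∣ 40k. Since gcd(40, 128) = 8, dividing through by 8 this holds exactly when 16 ∣ 5k, and as gcd(5, 16) = 1, exactly when 16 ∣ k.
The smallest positive such k is 16.

16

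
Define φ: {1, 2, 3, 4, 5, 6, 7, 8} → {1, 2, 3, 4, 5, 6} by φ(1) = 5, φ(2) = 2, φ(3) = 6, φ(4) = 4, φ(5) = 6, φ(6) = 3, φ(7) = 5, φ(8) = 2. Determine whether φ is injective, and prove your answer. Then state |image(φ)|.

φ(3) = 6 = φ(5) with 3 ≠ 5, so φ is not injective.
The image of φ is {2, 3, 4, 5, 6}, which has 5 elements.

5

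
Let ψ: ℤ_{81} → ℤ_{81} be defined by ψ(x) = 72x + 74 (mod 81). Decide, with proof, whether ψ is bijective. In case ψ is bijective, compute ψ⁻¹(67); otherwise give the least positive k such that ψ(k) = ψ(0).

9

Recall that injectivity means: for all x_1, x_2 in the domain, ψ(x_1) = ψ(x_2) implies x_1 = x_2.
We have gcd(72, 81) = 9 > 1. Taking x_1 = 0 and x_2 = 9: ψ(0) = 74 and ψ(9) = 72·9 + 74 = 722 ≡ 74 (mod 81).
So ψ(0) = ψ(9) while 0 ≠ 9, so ψ is not injective, hence not bijective.
Since ψ is not bijective, we find the least positive k with ψ(k) = ψ(0): this means 72k ≡ 0 (mod 81), i.e. 81 ∣ 72k. Since gcd(72, 81) = 9, dividing through by 9 this holds exactly when 9 ∣ 8k, and as gcd(8, 9) = 1, exactly when 9 ∣ k.
The smallest positive such k is 9.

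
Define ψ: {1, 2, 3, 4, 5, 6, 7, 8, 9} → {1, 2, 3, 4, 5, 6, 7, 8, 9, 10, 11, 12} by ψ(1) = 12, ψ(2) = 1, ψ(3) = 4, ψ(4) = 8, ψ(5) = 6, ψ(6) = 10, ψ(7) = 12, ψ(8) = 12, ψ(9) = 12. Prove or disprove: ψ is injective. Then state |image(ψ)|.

ψ(1) = 12 = ψ(7) with 1 ≠ 7, so ψ is not injective.
The image of ψ is {1, 4, 6, 8, 10, 12}, which has 6 elements.

6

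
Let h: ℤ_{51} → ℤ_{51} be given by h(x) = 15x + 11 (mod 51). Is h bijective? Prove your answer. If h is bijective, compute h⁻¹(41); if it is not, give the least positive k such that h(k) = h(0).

17

We have gcd(15, 51) = 3 > 1. Taking x_1 = 0 and x_2 = 17: h(0) = 11 and h(17) = 15·17 + 11 = 266 ≡ 11 (mod 51).
So h(0) = h(17) while 0 ≠ 17, therefore h is not injective, hence not bijective.
Since h is not bijective, we find the least positive k with h(k) = h(0): this means 15k ≡ 0 (mod 51), i.e. 51 ∣ 15k. Since gcd(15, 51) = 3, dividing through by 3 this holds exactly when 17 ∣ 5k, and as gcd(5, 17) = 1, exactly when 17 ∣ k.
The smallest positive such k is 17.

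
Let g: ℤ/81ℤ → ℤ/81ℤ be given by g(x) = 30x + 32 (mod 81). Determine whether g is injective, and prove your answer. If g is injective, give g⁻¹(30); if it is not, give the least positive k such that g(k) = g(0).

Recall that g is injective when g(a) = g(b) forces a = b.
We have gcd(30, 81) = 3 > 1. Taking a = 0 and b = 27: g(0) = 32 and g(27) = 30·27 + 32 = 842 ≡ 32 (mod 81).
So g(0) = g(27) while 0 ≠ 27, so g is not injective.
Since g is not injective, we find the least positive k with g(k) = g(0): this means 30k ≡ 0 (mod 81), i.e. 81 ∣ 30k. Since gcd(30, 81) = 3, dividing through by 3 this holds exactly when 27 ∣ 10k, and as gcd(10, 27) = 1, exactly when 27 ∣ k.
The smallest positive such k is 27.

27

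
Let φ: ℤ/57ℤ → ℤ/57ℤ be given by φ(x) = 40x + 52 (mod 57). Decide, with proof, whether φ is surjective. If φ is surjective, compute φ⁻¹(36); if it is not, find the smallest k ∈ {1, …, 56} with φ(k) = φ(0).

11

Since gcd(40, 57) = 1, 40 is invertible modulo 57. Euclid's algorithm: 57 = 1·40 + 17, 40 = 2·17 + 6, 17 = 2·6 + 5, 6 = 1·5 + 1; back-substituting gives 1 = 10·40 − 7·57, so 40⁻¹ ≡ 10 (mod 57).
Then y ↦ 10(y − 52) is a two-sided inverse to φ, so every y ∈ ℤ/57ℤ has a preimage.
So φ is surjective.
Since φ is surjective, we compute φ⁻¹(36): solve 40x + 52 ≡ 36 (mod 57), i.e. 40x ≡ 41 (mod 57).
Multiplying by 40⁻¹ = 10 gives x ≡ 10·41 = 410 = 7·57 + 11 ≡ 11 (mod 57).
Check: φ(11) = 40·11 + 52 = 492 = 8·57 + 36 ≡ 36 (mod 57).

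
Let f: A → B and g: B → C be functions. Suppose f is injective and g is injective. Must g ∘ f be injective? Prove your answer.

Suppose (g ∘ f)(s) = (g ∘ f)(t), i.e. g(f(s)) = g(f(t)).
Since g is injective, f(s) = f(t). Since f is injective, s = t. Hence g ∘ f is injective.

injective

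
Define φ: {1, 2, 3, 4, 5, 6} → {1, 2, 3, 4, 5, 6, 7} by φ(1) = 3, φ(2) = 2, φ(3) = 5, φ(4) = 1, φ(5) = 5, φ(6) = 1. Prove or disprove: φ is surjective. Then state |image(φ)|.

No element maps to 4, so φ is not surjective.
The image of φ is {1, 2, 3, 5}, which has 4 elements.

4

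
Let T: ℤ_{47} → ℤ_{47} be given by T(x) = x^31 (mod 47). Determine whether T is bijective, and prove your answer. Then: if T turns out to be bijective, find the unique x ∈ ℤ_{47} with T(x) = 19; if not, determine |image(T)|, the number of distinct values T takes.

Since 47 is prime, the nonzero elements of ℤ_{47} form a cyclic group of order 46.
As gcd(31, 46) = 1, raising to the 31st power is a bijection on this group: if s^31 ≡ t^31 then (st^{−1})^31 = 1, and the only element of order dividing gcd(31, 46) = 1 is 1, so s = t.
With T(0) = 0 this makes T injective on all of ℤ_{47}, hence bijective (finite equal-size domain and codomain). In particular T is bijective.
Since T is bijective, we find the preimage of 19. The inverse of x ↦ x^31 on (ℤ_{47})^× is x ↦ x^3, because 31·3 = 93 = 2·46 + 1 ≡ 1 (mod 46) and x^{46} = 1 for x ≠ 0 (Fermat). So T⁻¹(19) = 19^3 mod 47.
Repeated squaring mod 47: 19^1 ≡ 19, 19^2 ≡ 19² = 361 ≡ 32. Since 3 = 2 + 1, 19^3 ≡ 32·19: 32·19 = 608 ≡ 44. So 19^3 ≡ 44 (mod 47).
Hence T⁻¹(19) = 44.

44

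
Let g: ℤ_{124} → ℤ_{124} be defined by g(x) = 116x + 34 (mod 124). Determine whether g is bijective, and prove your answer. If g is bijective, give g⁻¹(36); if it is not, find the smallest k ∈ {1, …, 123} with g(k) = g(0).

31

Recall: g is injective if g(x_1) = g(x_2) implies x_1 = x_2.
We have gcd(116, 124) = 4 > 1. Taking x_1 = 0 and x_2 = 31: g(0) = 34 and g(31) = 116·31 + 34 = 3630 ≡ 34 (mod 124).
So g(0) = g(31) while 0 ≠ 31, so g is not injective, hence not bijective.
Since g is not bijective, we find the least positive k with g(k) = g(0): this means 116k ≡ 0 (mod 124), i.e. 124 ∣ 116k. Since gcd(116, 124) = 4, dividing through by 4 this holds exactly when 31 ∣ 29k, and as gcd(29, 31) = 1, exactly when 31 ∣ k.
The smallest positive such k is 31.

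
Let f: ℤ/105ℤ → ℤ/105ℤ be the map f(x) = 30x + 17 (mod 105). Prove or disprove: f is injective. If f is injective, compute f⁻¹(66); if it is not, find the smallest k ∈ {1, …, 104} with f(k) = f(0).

Recall: injectivity means: for all s, t in the domain, f(s) = f(t) implies s = t.
We have gcd(30, 105) = 15 > 1. Taking s = 0 and t = 7: f(0) = 17 and f(7) = 30·7 + 17 = 227 ≡ 17 (mod 105).
So f(0) = f(7) while 0 ≠ 7, hence f is not injective.
Since f is not injective, we find the least positive k with f(k) = f(0): this means 30k ≡ 0 (mod 105), i.e. 105 ∣ 30k. Since gcd(30, 105) = 15, dividing through by 15 this holds exactly when 7 ∣ 2k, and as gcd(2, 7) = 1, exactly when 7 ∣ k.
The smallest positive such k is 7.

7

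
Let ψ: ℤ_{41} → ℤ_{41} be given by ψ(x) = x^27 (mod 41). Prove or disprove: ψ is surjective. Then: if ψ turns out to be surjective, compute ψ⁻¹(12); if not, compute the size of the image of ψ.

6

Since 41 is prime, the nonzero elements of ℤ_{41} form a cyclic group of order 40.
As gcd(27, 40) = 1, raising to the 27th power is a bijection on this group: if u^27 ≡ v^27 then (uv^{−1})^27 = 1, and the only element of order dividing gcd(27, 40) = 1 is 1, so u = v.
With ψ(0) = 0 this makes ψ injective on all of ℤ_{41}, hence bijective (finite equal-size domain and codomain). In particular ψ is surjective.
Since ψ is surjective, we find the preimage of 12. The inverse of x ↦ x^27 on (ℤ_{41})^× is x ↦ x^3, because 27·3 = 81 = 2·40 + 1 ≡ 1 (mod 40) and x^{40} = 1 for x ≠ 0 (Fermat). So ψ⁻¹(12) = 12^3 mod 41.
Repeated squaring mod 41: 12^1 ≡ 12, 12^2 ≡ 12² = 144 ≡ 21. Since 3 = 2 + 1, 12^3 ≡ 21·12: 21·12 = 252 ≡ 6. So 12^3 ≡ 6 (mod 41).
Hence ψ⁻¹(12) = 6.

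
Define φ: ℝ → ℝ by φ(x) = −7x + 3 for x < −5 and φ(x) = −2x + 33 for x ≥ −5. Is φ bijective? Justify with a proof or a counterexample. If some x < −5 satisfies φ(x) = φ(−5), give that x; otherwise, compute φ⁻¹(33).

Both pieces are strictly decreasing (slopes −7 and −2), so each is injective on its own interval.
The left piece maps (−∞, −5) onto (38, ∞); the right piece maps [−5, ∞) onto (−∞, 43].
These images overlap. In particular φ(−5) = 43 (right piece), and solving −7x + 3 = 43 on the left piece gives x = −40/7 < −5.
So φ(−40/7) = φ(−5) with −40/7 ≠ −5, and φ is not injective, hence not bijective. This x = −40/7 is the requested value below −5.

-40/7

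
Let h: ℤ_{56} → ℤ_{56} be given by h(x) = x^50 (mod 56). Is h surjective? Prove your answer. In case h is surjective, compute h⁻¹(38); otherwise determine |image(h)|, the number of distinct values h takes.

8

h(6): Repeated squaring mod 56: 6^1 ≡ 6, 6^2 ≡ 6² = 36, 6^4 ≡ 36² = 1296 ≡ 8, 6^8 ≡ 8² = 64 ≡ 8, 6^16 ≡ 8² = 64 ≡ 8, 6^32 ≡ 8² = 64 ≡ 8. Since 50 = 32 + 16 + 2, 6^50 ≡ 8·8·36: 8·8 = 64 ≡ 8, then 8·36 = 288 ≡ 8. So 6^50 ≡ 8 (mod 56).
h(8): Repeated squaring mod 56: 8^1 ≡ 8, 8^2 ≡ 8² = 64 ≡ 8, 8^4 ≡ 8² = 64 ≡ 8, 8^8 ≡ 8² = 64 ≡ 8, 8^16 ≡ 8² = 64 ≡ 8, 8^32 ≡ 8² = 64 ≡ 8. Since 50 = 32 + 16 + 2, 8^50 ≡ 8·8·8: 8·8 = 64 ≡ 8, then 8·8 = 64 ≡ 8. So 8^50 ≡ 8 (mod 56).
So h(6) = h(8) = 8 while 6 ≠ 8, therefore h is not injective.
A non-injective map from the 56-element set ℤ_{56} to itself takes at most 55 distinct values, so it cannot be surjective. Thus h is not surjective.
Since h is not surjective, we determine |image(h)|. Computing x^50 mod 56 for each x (by repeated squaring, reducing mod 56 at every step), the values h(0), h(1), …, h(55) are: 0, 1, 32, 9, 16, 25, 8, 49, 8, 25, 16, 9, 32, 1, 0, 1, 32, 9, 16, 25, 8, 49, 8, 25, 16, 9, 32, 1, 0, 1, 32, 9, 16, 25, 8, 49, 8, 25, 16, 9, 32, 1, 0, 1, 32, 9, 16, 25, 8, 49, 8, 25, 16, 9, 32, 1.
The distinct values are {0, 1, 8, 9, 16, 25, 32, 49}; there are 8 of them.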